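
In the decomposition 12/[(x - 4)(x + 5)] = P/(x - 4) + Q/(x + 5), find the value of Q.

Cover-up at x = -5: Q = 12/(-5 - 4) = -12/9 = -4/3


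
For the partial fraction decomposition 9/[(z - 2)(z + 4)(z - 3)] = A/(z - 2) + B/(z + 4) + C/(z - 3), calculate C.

Cover-up at z = 3: C = 9/[(3 - 2)(3 + 4)] = 9/[(1)(7)] = 9/7


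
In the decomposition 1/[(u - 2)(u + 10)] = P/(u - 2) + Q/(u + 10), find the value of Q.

Cover-up at u = -10: Q = 1/(-10 - 2) = -1/12


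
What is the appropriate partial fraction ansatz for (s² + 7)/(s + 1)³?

Repeated linear factor (power 3): P/(s + 1) + Q/(s + 1)² + R/(s + 1)³


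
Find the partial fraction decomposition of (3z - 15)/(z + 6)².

(3z - 15) = A(z + 6) + B. At z = -6: B = 3·(-6) - 15 = -33. Coeff of z: A = 3
Result: 3/(z + 6) - 33/(z + 6)²


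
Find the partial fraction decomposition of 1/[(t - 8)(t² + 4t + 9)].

Cover-up at t = 8: P = 1/(8² + 4·8 + 9) = 1/105. Then Q = -P = -1/105, R = -P·(4 + 8) = -4/35
Result: (1/105)/(t - 8) - ((1/105)t + 4/35)/(t² + 4t + 9)


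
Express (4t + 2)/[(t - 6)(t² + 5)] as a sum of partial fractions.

At t=6: α = (4·6 + 2)/(6² + 5) = 26/41. β = -α = -26/41, γ = 4 - 6·α = 8/41
Result: (26/41)/(t - 6) - ((26/41)t - 8/41)/(t² + 5)


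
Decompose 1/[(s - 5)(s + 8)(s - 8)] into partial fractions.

Using cover-up method: P = -1/39, Q = 1/208, R = 1/48
Result: (-1/39)/(s - 5) + (1/208)/(s + 8) + (1/48)/(s - 8)


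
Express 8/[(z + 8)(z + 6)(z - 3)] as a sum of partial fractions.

Using cover-up method: α = 4/11, β = -4/9, γ = 8/99
Result: (4/11)/(z + 8) - (4/9)/(z + 6) + (8/99)/(z - 3)


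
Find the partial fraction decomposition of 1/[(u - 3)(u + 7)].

1/(u - 3)(u + 7) = A/(u - 3) + B/(u + 7). A = 1/(3 + 7) = 1/10, B = 1/(-7 - 3) = -1/10
Result: (1/10)/(u - 3) - (1/10)/(u + 7)


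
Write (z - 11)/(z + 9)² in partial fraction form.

(z - 11) = P(z + 9) + Q. At z = -9: Q = 1·(-9) - 11 = -20. Coeff of z: P = 1
Result: 1/(z + 9) - 20/(z + 9)²


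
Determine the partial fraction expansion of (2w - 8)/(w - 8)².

(2w - 8) = A(w - 8) + B. At w = 8: B = 2·8 - 8 = 8. Coeff of w: A = 2
Result: 2/(w - 8) + 8/(w - 8)²


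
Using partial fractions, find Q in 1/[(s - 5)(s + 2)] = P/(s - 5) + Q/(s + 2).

Cover-up at s = -2: Q = 1/(-2 - 5) = -1/7


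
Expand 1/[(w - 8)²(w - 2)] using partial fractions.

Cover-up at w=2: C = 1/(2 - 8)² = 1/36. Cover-up at w=8: B = 1/(8 - 2) = 1/6. Comparing w² coeff: A = -C = -1/36
Result: (-1/36)/(w - 8) + (1/6)/(w - 8)² + (1/36)/(w - 2)


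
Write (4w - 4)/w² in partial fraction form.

(4w - 4) = Aw + B. At w = 0: B = 4·0 - 4 = -4. Coeff of w: A = 4
Result: 4/w - 4/w²


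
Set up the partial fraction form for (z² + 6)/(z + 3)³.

Repeated linear factor (power 3): α/(z + 3) + β/(z + 3)² + γ/(z + 3)³


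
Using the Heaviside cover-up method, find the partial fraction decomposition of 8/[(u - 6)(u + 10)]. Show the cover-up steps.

Cover (u - 6): set u=6, get A = 8/(6 + 10) = 1/2. Cover (u + 10): set u=-10, get B = 8/(-10 - 6) = -1/2.
Result: (1/2)/(u - 6) - (1/2)/(u + 10)


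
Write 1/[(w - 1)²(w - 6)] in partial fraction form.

Cover-up at w=6: C = 1/(6 - 1)² = 1/25. Cover-up at w=1: B = 1/(1 - 6) = -1/5. Comparing w² coeff: A = -C = -1/25
Result: (-1/25)/(w - 1) - (1/5)/(w - 1)² + (1/25)/(w - 6)


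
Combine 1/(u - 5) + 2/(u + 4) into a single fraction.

Common denominator (u - 5)(u + 4). Numerator: 1(u + 4) + 2(u - 5) = (u + 4) + (2u - 10) = 3u - 6
Result: (3u - 6)/[(u - 5)(u + 4)]


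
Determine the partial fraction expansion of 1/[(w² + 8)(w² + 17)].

Coefficient matching gives P = R = 0, Q = 1/(17-8) = 1/9, S = -Q = -1/9
Result: (1/9)/(w² + 8) - (1/9)/(w² + 17)


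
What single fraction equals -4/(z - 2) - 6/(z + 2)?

Common denominator (z - 2)(z + 2). Numerator: -4(z + 2) - 6(z - 2) = (-4z - 8) - (6z - 12) = -10z + 4
Result: (-10z + 4)/[(z - 2)(z + 2)]


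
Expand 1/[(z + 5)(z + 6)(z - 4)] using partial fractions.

Using cover-up method: α = -1/9, β = 1/10, γ = 1/90
Result: (-1/9)/(z + 5) + (1/10)/(z + 6) + (1/90)/(z - 4)


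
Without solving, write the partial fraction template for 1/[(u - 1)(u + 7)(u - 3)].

Three distinct linear factors: α/(u - 1) + β/(u + 7) + γ/(u - 3)


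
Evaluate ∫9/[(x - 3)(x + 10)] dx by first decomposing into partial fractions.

Decompose: 9/[(x - 3)(x + 10)] = (9/13)/(x - 3) - (9/13)/(x + 10). Integrate each term: (9/13) ln|(x - 3)| - (9/13) ln|(x + 10)| + C


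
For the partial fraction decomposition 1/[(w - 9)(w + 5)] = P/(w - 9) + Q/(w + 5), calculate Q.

Cover-up at w = -5: Q = 1/(-5 - 9) = -1/14


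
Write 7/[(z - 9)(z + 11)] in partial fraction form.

7/(z - 9)(z + 11) = A/(z - 9) + B/(z + 11). A = 7/(9 + 11) = 7/20, B = 7/(-11 - 9) = -7/20
Result: (7/20)/(z - 9) - (7/20)/(z + 11)


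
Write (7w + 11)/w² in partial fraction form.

(7w + 11) = αw + β. At w = 0: β = 7·0 + 11 = 11. Coeff of w: α = 7
Result: 7/w + 11/w²


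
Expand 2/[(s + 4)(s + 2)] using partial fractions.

2/(s + 4)(s + 2) = α/(s + 4) + β/(s + 2). α = 2/(-4 + 2) = -1, β = 2/(-2 + 4) = 1
Result: -1/(s + 4) + 1/(s + 2)


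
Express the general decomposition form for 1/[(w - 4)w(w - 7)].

Three distinct linear factors: α/(w - 4) + β/w + γ/(w - 7)


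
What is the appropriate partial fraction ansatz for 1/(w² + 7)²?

Repeated quadratic factor: (αw + β)/(w² + 7) + (γw + δ)/(w² + 7)²


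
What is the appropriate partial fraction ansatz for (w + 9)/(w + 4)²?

Repeated linear factor: A/(w + 4) + B/(w + 4)²


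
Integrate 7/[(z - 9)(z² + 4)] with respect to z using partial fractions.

Cover-up at z=9: A = 7/(9²+4) = 7/85. Coeff matching: B = -7/85, C = -63/85. Decomposition: (7/85)/(z - 9) - ((7/85)z + 63/85)/(z² + 4). Integrate: linear → ln, quadratic → (1/2)ln + arctan: (7/85) ln|(z - 9)| - (7/170) ln(z² + 4) - (63/170) arctan(z/2) + C


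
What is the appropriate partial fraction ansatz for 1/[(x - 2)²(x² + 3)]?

Repeated linear + quadratic: A/(x - 2) + B/(x - 2)² + (Cx + D)/(x² + 3)


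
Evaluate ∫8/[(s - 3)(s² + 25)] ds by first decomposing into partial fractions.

Cover-up at s=3: P = 8/(3²+25) = 4/17. Coeff matching: Q = -4/17, R = -12/17. Decomposition: (4/17)/(s - 3) - ((4/17)s + 12/17)/(s² + 25). Integrate: linear → ln, quadratic → (1/2)ln + arctan: (4/17) ln|(s - 3)| - (2/17) ln(s² + 25) - (12/85) arctan(s/5) + C


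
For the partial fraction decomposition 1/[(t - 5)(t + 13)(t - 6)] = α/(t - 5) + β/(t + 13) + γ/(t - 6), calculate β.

Cover-up at t = -13: β = 1/[(-13 - 5)(-13 - 6)] = 1/[(-18)(-19)] = 1/342


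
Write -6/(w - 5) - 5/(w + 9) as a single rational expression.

Common denominator (w - 5)(w + 9). Numerator: -6(w + 9) - 5(w - 5) = (-6w - 54) - (5w - 25) = -11w - 29
Result: (-11w - 29)/[(w - 5)(w + 9)]


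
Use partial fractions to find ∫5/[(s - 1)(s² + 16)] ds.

Cover-up at s=1: A = 5/(1²+16) = 5/17. Coeff matching: B = -5/17, C = -5/17. Decomposition: (5/17)/(s - 1) - ((5/17)s + 5/17)/(s² + 16). Integrate: linear → ln, quadratic → (1/2)ln + arctan: (5/17) ln|(s - 1)| - (5/34) ln(s² + 16) - (5/68) arctan(s/4) + C


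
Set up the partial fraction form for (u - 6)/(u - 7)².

Repeated linear factor: A/(u - 7) + B/(u - 7)²


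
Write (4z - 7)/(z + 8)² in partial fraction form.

(4z - 7) = A(z + 8) + B. At z = -8: B = 4·(-8) - 7 = -39. Coeff of z: A = 4
Result: 4/(z + 8) - 39/(z + 8)²


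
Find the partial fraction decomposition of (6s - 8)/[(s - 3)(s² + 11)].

At s=3: A = (6·3 - 8)/(3² + 11) = 1/2. B = -A = -1/2, C = 6 - 3·A = 9/2
Result: (1/2)/(s - 3) - ((1/2)s - 9/2)/(s² + 11)


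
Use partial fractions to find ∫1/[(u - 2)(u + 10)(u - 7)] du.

Cover-up: P = -1/60, Q = 1/204, R = 1/85. Decomposition: (-1/60)/(u - 2) + (1/204)/(u + 10) + (1/85)/(u - 7). Integrate each term: (-1/60) ln|(u - 2)| + (1/204) ln|(u + 10)| + (1/85) ln|(u - 7)| + C


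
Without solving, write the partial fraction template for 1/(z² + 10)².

Repeated quadratic factor: (αz + β)/(z² + 10) + (γz + δ)/(z² + 10)²


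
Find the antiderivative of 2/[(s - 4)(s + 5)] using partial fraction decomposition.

Decompose: 2/[(s - 4)(s + 5)] = (2/9)/(s - 4) - (2/9)/(s + 5). Integrate each term: (2/9) ln|(s - 4)| - (2/9) ln|(s + 5)| + C


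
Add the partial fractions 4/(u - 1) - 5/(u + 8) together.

Common denominator (u - 1)(u + 8). Numerator: 4(u + 8) - 5(u - 1) = (4u + 32) - (5u - 5) = -u + 37
Result: (-u + 37)/[(u - 1)(u + 8)]


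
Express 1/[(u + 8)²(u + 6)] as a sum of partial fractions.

Cover-up at u=-6: R = 1/(-6 + 8)² = 1/4. Cover-up at u=-8: Q = 1/(-8 + 6) = -1/2. Comparing u² coeff: P = -R = -1/4
Result: (-1/4)/(u + 8) - (1/2)/(u + 8)² + (1/4)/(u + 6)


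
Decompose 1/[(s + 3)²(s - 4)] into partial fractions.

Cover-up at s=4: γ = 1/(4 + 3)² = 1/49. Cover-up at s=-3: β = 1/(-3 - 4) = -1/7. Comparing s² coeff: α = -γ = -1/49
Result: (-1/49)/(s + 3) - (1/7)/(s + 3)² + (1/49)/(s - 4)


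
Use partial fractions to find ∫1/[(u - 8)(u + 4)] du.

Decompose: 1/[(u - 8)(u + 4)] = (1/12)/(u - 8) - (1/12)/(u + 4). Integrate each term: (1/12) ln|(u - 8)| - (1/12) ln|(u + 4)| + C


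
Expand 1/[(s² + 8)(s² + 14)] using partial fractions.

Coefficient matching gives P = R = 0, Q = 1/(14-8) = 1/6, S = -Q = -1/6
Result: (1/6)/(s² + 8) - (1/6)/(s² + 14)


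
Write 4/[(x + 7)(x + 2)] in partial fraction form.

4/(x + 7)(x + 2) = A/(x + 7) + B/(x + 2). A = 4/(-7 + 2) = -4/5, B = 4/(-2 + 7) = 4/5
Result: (-4/5)/(x + 7) + (4/5)/(x + 2)


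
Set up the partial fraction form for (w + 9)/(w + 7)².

Repeated linear factor: α/(w + 7) + β/(w + 7)²


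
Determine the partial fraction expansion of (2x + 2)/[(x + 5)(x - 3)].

At x=-5: A = (2·(-5) + 2)/(-5 - 3) = 1. At x=3: B = (2·3 + 2)/(3 + 5) = 1
Result: 1/(x + 5) + 1/(x - 3)


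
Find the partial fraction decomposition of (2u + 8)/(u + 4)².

(2u + 8) = α(u + 4) + β. At u = -4: β = 2·(-4) + 8 = 0. Coeff of u: α = 2
Result: 2/(u + 4)


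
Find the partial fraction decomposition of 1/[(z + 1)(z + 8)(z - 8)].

Using cover-up method: A = -1/63, B = 1/112, C = 1/144
Result: (-1/63)/(z + 1) + (1/112)/(z + 8) + (1/144)/(z - 8)


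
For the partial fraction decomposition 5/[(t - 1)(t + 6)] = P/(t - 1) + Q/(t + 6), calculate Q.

Cover-up at t = -6: Q = 5/(-6 - 1) = -5/7


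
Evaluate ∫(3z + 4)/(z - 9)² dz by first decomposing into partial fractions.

Decompose: A = 3, B = 3·9 + 4 = 31, so (3z + 4)/(z - 9)² = 3/(z - 9) + 31/(z - 9)². Integrate: ∫ A/(z - 9) dz = 3 ln|(z - 9)|; ∫ B/(z - 9)² dz = -31/(z - 9). Sum: 3 ln|(z - 9)| - 31/(z - 9) + C


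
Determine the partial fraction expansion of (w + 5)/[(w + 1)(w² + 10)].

At w=-1: P = (1·(-1) + 5)/((-1)² + 10) = 4/11. Q = -P = -4/11, R = 1 - (-1)·P = 15/11
Result: (4/11)/(w + 1) - ((4/11)w - 15/11)/(w² + 10)


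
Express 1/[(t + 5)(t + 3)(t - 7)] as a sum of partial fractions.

Using cover-up method: α = 1/24, β = -1/20, γ = 1/120
Result: (1/24)/(t + 5) - (1/20)/(t + 3) + (1/120)/(t - 7)


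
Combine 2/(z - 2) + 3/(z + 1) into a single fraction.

Common denominator (z - 2)(z + 1). Numerator: 2(z + 1) + 3(z - 2) = (2z + 2) + (3z - 6) = 5z - 4
Result: (5z - 4)/[(z - 2)(z + 1)]


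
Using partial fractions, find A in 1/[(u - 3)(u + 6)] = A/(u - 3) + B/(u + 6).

Cover-up at u = 3: A = 1/(3 + 6) = 1/9


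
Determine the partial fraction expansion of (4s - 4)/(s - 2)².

(4s - 4) = α(s - 2) + β. At s = 2: β = 4·2 - 4 = 4. Coeff of s: α = 4
Result: 4/(s - 2) + 4/(s - 2)²


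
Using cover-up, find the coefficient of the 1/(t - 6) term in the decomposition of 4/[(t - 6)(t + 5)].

Cover (t - 6), set t=6: 4/((t + 5) at t=6) = 4/(11) = 4/11


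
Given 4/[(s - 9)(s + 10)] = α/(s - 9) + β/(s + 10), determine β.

Cover-up at s = -10: β = 4/(-10 - 9) = -4/19


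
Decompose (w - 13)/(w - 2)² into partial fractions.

(w - 13) = P(w - 2) + Q. At w = 2: Q = 1·2 - 13 = -11. Coeff of w: P = 1
Result: 1/(w - 2) - 11/(w - 2)²


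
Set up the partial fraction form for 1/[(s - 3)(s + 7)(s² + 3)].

Two linear + quadratic: P/(s - 3) + Q/(s + 7) + (Rs + S)/(s² + 3)


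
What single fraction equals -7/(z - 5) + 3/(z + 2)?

Common denominator (z - 5)(z + 2). Numerator: -7(z + 2) + 3(z - 5) = (-7z - 14) + (3z - 15) = -4z - 29
Result: (-4z - 29)/[(z - 5)(z + 2)]


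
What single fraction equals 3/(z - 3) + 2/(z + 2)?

Common denominator (z - 3)(z + 2). Numerator: 3(z + 2) + 2(z - 3) = (3z + 6) + (2z - 6) = 5z
Result: (5z)/[(z - 3)(z + 2)]


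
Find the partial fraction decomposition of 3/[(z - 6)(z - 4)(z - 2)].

Using cover-up method: A = 3/8, B = -3/4, C = 3/8
Result: (3/8)/(z - 6) - (3/4)/(z - 4) + (3/8)/(z - 2)


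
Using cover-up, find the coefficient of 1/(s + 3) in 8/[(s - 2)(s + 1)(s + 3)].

Cover (s + 3), set s=-3: 8/[(-3 - 2)(-3 + 1)] = 4/5


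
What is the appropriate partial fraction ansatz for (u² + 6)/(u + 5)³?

Repeated linear factor (power 3): A/(u + 5) + B/(u + 5)² + C/(u + 5)³


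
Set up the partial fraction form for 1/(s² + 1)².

Repeated quadratic factor: (Ps + Q)/(s² + 1) + (Rs + S)/(s² + 1)²


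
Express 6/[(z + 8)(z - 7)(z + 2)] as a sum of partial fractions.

Using cover-up method: P = 1/15, Q = 2/45, R = -1/9
Result: (1/15)/(z + 8) + (2/45)/(z - 7) - (1/9)/(z + 2)


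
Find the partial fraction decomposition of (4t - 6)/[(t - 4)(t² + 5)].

At t=4: A = (4·4 - 6)/(4² + 5) = 10/21. B = -A = -10/21, C = 4 - 4·A = 44/21
Result: (10/21)/(t - 4) - ((10/21)t - 44/21)/(t² + 5)


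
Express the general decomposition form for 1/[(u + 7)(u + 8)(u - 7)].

Three distinct linear factors: A/(u + 7) + B/(u + 8) + C/(u - 7)


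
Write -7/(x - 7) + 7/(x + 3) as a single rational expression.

Common denominator (x - 7)(x + 3). Numerator: -7(x + 3) + 7(x - 7) = (-7x - 21) + (7x - 49) = -70
Result: (-70)/[(x - 7)(x + 3)]


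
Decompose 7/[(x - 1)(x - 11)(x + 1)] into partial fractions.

Using cover-up method: A = -7/20, B = 7/120, C = 7/24
Result: (-7/20)/(x - 1) + (7/120)/(x - 11) + (7/24)/(x + 1)


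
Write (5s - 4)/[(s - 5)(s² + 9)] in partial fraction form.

At s=5: α = (5·5 - 4)/(5² + 9) = 21/34. β = -α = -21/34, γ = 5 - 5·α = 65/34
Result: (21/34)/(s - 5) - ((21/34)s - 65/34)/(s² + 9)


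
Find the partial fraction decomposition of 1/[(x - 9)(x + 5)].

1/(x - 9)(x + 5) = P/(x - 9) + Q/(x + 5). P = 1/(9 + 5) = 1/14, Q = 1/(-5 - 9) = -1/14
Result: (1/14)/(x - 9) - (1/14)/(x + 5)


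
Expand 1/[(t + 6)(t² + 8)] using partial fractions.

Cover-up at t = -6: A = 1/((-6)² + 8) = 1/44. Then B = -A = -1/44, C = -A·(0 - 6) = 3/22
Result: (1/44)/(t + 6) - ((1/44)t - 3/22)/(t² + 8)


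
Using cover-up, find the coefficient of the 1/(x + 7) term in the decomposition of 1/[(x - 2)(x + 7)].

Cover (x + 7), set x=-7: 1/((x - 2) at x=-7) = 1/(-9) = -1/9


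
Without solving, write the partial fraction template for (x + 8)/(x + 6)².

Repeated linear factor: P/(x + 6) + Q/(x + 6)²


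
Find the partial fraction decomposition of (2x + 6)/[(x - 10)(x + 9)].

At x=10: A = (2·10 + 6)/(10 + 9) = 26/19. At x=-9: B = (2·(-9) + 6)/(-9 - 10) = 12/19
Result: (26/19)/(x - 10) + (12/19)/(x + 9)


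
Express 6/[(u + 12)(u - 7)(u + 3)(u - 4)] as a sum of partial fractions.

Using Heaviside cover-up: (-1/456)/(u + 12) + (1/95)/(u - 7) + (1/105)/(u + 3) - (1/56)/(u - 4)


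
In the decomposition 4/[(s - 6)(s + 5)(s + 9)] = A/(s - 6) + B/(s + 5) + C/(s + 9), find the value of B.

Cover-up at s = -5: B = 4/[(-5 - 6)(-5 + 9)] = 4/[(-11)(4)] = -4/44 = -1/11


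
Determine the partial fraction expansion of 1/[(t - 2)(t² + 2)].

Cover-up at t = 2: P = 1/(2² + 2) = 1/6. Then Q = -P = -1/6, R = -P·(0 + 2) = -1/3
Result: (1/6)/(t - 2) - ((1/6)t + 1/3)/(t² + 2)


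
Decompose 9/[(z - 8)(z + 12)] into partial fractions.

9/(z - 8)(z + 12) = α/(z - 8) + β/(z + 12). α = 9/(8 + 12) = 9/20, β = 9/(-12 - 8) = -9/20
Result: (9/20)/(z - 8) - (9/20)/(z + 12)


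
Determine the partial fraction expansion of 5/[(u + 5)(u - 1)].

5/(u + 5)(u - 1) = P/(u + 5) + Q/(u - 1). P = 5/(-5 - 1) = -5/6, Q = 5/(1 + 5) = 5/6
Result: (-5/6)/(u + 5) + (5/6)/(u - 1)


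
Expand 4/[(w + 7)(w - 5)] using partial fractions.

4/(w + 7)(w - 5) = P/(w + 7) + Q/(w - 5). P = 4/(-7 - 5) = -1/3, Q = 4/(5 + 7) = 1/3
Result: (-1/3)/(w + 7) + (1/3)/(w - 5)


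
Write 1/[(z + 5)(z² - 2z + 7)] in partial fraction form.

Cover-up at z = -5: P = 1/((-5)² - 2·(-5) + 7) = 1/42. Then Q = -P = -1/42, R = -P·(-2 - 5) = 1/6
Result: (1/42)/(z + 5) - ((1/42)z - 1/6)/(z² - 2z + 7)


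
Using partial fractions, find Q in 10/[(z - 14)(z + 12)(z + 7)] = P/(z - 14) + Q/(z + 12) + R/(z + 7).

Cover-up at z = -12: Q = 10/[(-12 - 14)(-12 + 7)] = 10/[(-26)(-5)] = 10/130 = 1/13


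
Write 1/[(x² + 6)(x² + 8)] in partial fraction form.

Coefficient matching gives α = γ = 0, β = 1/(8-6) = 1/2, δ = -β = -1/2
Result: (1/2)/(x² + 6) - (1/2)/(x² + 8)


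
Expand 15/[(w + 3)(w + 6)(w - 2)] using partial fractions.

Using cover-up method: α = -1, β = 5/8, γ = 3/8
Result: -1/(w + 3) + (5/8)/(w + 6) + (3/8)/(w - 2)


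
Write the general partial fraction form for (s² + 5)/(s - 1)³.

Repeated linear factor (power 3): P/(s - 1) + Q/(s - 1)² + R/(s - 1)³


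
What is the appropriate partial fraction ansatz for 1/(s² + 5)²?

Repeated quadratic factor: (Ps + Q)/(s² + 5) + (Rs + S)/(s² + 5)²


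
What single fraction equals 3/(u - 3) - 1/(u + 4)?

Common denominator (u - 3)(u + 4). Numerator: 3(u + 4) - 1(u - 3) = (3u + 12) - (u - 3) = 2u + 15
Result: (2u + 15)/[(u - 3)(u + 4)]


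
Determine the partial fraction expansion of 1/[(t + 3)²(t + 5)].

Cover-up at t=-5: R = 1/(-5 + 3)² = 1/4. Cover-up at t=-3: Q = 1/(-3 + 5) = 1/2. Comparing t² coeff: P = -R = -1/4
Result: (-1/4)/(t + 3) + (1/2)/(t + 3)² + (1/4)/(t + 5)


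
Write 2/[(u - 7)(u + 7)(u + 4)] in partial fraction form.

Using cover-up method: A = 1/77, B = 1/21, C = -2/33
Result: (1/77)/(u - 7) + (1/21)/(u + 7) - (2/33)/(u + 4)


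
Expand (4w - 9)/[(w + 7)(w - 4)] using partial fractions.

At w=-7: α = (4·(-7) - 9)/(-7 - 4) = 37/11. At w=4: β = (4·4 - 9)/(4 + 7) = 7/11
Result: (37/11)/(w + 7) + (7/11)/(w - 4)


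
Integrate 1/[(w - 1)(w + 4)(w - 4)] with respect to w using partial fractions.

Cover-up: α = -1/15, β = 1/40, γ = 1/24. Decomposition: (-1/15)/(w - 1) + (1/40)/(w + 4) + (1/24)/(w - 4). Integrate each term: (-1/15) ln|(w - 1)| + (1/40) ln|(w + 4)| + (1/24) ln|(w - 4)| + C


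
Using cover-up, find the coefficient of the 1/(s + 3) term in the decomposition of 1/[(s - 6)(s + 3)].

Cover (s + 3), set s=-3: 1/((s - 6) at s=-3) = 1/(-9) = -1/9


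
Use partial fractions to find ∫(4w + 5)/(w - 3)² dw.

Decompose: P = 4, Q = 4·3 + 5 = 17, so (4w + 5)/(w - 3)² = 4/(w - 3) + 17/(w - 3)². Integrate: ∫ P/(w - 3) dw = 4 ln|(w - 3)|; ∫ Q/(w - 3)² dw = -17/(w - 3). Sum: 4 ln|(w - 3)| - 17/(w - 3) + C


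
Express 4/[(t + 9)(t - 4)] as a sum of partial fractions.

4/(t + 9)(t - 4) = A/(t + 9) + B/(t - 4). A = 4/(-9 - 4) = -4/13, B = 4/(4 + 9) = 4/13
Result: (-4/13)/(t + 9) + (4/13)/(t - 4)


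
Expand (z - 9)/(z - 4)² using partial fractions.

(z - 9) = α(z - 4) + β. At z = 4: β = 1·4 - 9 = -5. Coeff of z: α = 1
Result: 1/(z - 4) - 5/(z - 4)²


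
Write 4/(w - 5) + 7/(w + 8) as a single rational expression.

Common denominator (w - 5)(w + 8). Numerator: 4(w + 8) + 7(w - 5) = (4w + 32) + (7w - 35) = 11w - 3
Result: (11w - 3)/[(w - 5)(w + 8)]


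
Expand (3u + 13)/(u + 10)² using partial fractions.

(3u + 13) = α(u + 10) + β. At u = -10: β = 3·(-10) + 13 = -17. Coeff of u: α = 3
Result: 3/(u + 10) - 17/(u + 10)²


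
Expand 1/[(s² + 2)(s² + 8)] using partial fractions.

Coefficient matching gives A = C = 0, B = 1/(8-2) = 1/6, D = -B = -1/6
Result: (1/6)/(s² + 2) - (1/6)/(s² + 8)


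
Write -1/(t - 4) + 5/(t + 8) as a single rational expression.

Common denominator (t - 4)(t + 8). Numerator: -1(t + 8) + 5(t - 4) = (-t - 8) + (5t - 20) = 4t - 28
Result: (4t - 28)/[(t - 4)(t + 8)]


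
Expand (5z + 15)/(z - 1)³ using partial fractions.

(5z + 15) = A(z - 1)² + B(z - 1) + C. At z = 1: C = 5·1 + 15 = 20. Coefficients: A = 0, B = 5
Result: 5/(z - 1)² + 20/(z - 1)³


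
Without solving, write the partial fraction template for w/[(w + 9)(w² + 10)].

Linear + irreducible quadratic: P/(w + 9) + (Qw + R)/(w² + 10)


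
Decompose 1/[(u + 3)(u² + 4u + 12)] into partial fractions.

Cover-up at u = -3: α = 1/((-3)² + 4·(-3) + 12) = 1/9. Then β = -α = -1/9, γ = -α·(4 - 3) = -1/9
Result: (1/9)/(u + 3) - ((1/9)u + 1/9)/(u² + 4u + 12)


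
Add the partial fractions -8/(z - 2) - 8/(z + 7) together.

Common denominator (z - 2)(z + 7). Numerator: -8(z + 7) - 8(z - 2) = (-8z - 56) - (8z - 16) = -16z - 40
Result: (-16z - 40)/[(z - 2)(z + 7)]


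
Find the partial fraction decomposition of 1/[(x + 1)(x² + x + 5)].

Cover-up at x = -1: P = 1/((-1)² + 1·(-1) + 5) = 1/5. Then Q = -P = -1/5, R = -P·(1 - 1) = 0
Result: (1/5)/(x + 1) - ((1/5)x)/(x² + x + 5)


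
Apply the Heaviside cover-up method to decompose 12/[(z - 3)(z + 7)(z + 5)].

Cover (z - 3), z=3: α = 12/[(3 + 7)(3 + 5)] = 3/20. Cover (z + 7), z=-7: β = 12/[(-7 - 3)(-7 + 5)] = 3/5. Cover (z + 5), z=-5: γ = 12/[(-5 - 3)(-5 + 7)] = -3/4.
Result: (3/20)/(z - 3) + (3/5)/(z + 7) - (3/4)/(z + 5)


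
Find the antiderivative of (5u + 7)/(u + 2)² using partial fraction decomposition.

Decompose: A = 5, B = 5·(-2) + 7 = -3, so (5u + 7)/(u + 2)² = 5/(u + 2) - 3/(u + 2)². Integrate: ∫ A/(u + 2) du = 5 ln|(u + 2)|; ∫ B/(u + 2)² du = 3/(u + 2). Sum: 5 ln|(u + 2)| + 3/(u + 2) + C


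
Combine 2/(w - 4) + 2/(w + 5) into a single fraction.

Common denominator (w - 4)(w + 5). Numerator: 2(w + 5) + 2(w - 4) = (2w + 10) + (2w - 8) = 4w + 2
Result: (4w + 2)/[(w - 4)(w + 5)]


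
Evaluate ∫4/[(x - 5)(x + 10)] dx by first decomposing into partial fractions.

Decompose: 4/[(x - 5)(x + 10)] = (4/15)/(x - 5) - (4/15)/(x + 10). Integrate each term: (4/15) ln|(x - 5)| - (4/15) ln|(x + 10)| + C


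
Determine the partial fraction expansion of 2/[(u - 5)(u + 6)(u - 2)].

Using cover-up method: α = 2/33, β = 1/44, γ = -1/12
Result: (2/33)/(u - 5) + (1/44)/(u + 6) - (1/12)/(u - 2)


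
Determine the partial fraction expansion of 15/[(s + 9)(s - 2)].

15/(s + 9)(s - 2) = A/(s + 9) + B/(s - 2). A = 15/(-9 - 2) = -15/11, B = 15/(2 + 9) = 15/11
Result: (-15/11)/(s + 9) + (15/11)/(s - 2)


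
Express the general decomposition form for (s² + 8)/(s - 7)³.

Repeated linear factor (power 3): P/(s - 7) + Q/(s - 7)² + R/(s - 7)³


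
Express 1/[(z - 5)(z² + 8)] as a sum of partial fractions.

Cover-up at z = 5: P = 1/(5² + 8) = 1/33. Then Q = -P = -1/33, R = -P·(0 + 5) = -5/33
Result: (1/33)/(z - 5) - ((1/33)z + 5/33)/(z² + 8)


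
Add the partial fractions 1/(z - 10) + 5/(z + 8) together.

Common denominator (z - 10)(z + 8). Numerator: 1(z + 8) + 5(z - 10) = (z + 8) + (5z - 50) = 6z - 42
Result: (6z - 42)/[(z - 10)(z + 8)]


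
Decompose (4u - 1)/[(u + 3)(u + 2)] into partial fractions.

At u=-3: A = (4·(-3) - 1)/(-3 + 2) = 13. At u=-2: B = (4·(-2) - 1)/(-2 + 3) = -9
Result: 13/(u + 3) - 9/(u + 2)


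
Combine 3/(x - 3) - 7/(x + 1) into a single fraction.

Common denominator (x - 3)(x + 1). Numerator: 3(x + 1) - 7(x - 3) = (3x + 3) - (7x - 21) = -4x + 24
Result: (-4x + 24)/[(x - 3)(x + 1)]


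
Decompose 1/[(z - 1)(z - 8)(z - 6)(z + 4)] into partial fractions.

Using Heaviside cover-up: (1/175)/(z - 1) + (1/168)/(z - 8) - (1/100)/(z - 6) - (1/600)/(z + 4)


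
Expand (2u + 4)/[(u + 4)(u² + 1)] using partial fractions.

At u=-4: A = (2·(-4) + 4)/((-4)² + 1) = -4/17. B = -A = 4/17, C = 2 - (-4)·A = 18/17
Result: (-4/17)/(u + 4) + ((4/17)u + 18/17)/(u² + 1)


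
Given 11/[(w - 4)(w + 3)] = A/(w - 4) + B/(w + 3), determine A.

Cover-up at w = 4: A = 11/(4 + 3) = 11/7


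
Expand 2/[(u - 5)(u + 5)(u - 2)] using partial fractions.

Using cover-up method: A = 1/15, B = 1/35, C = -2/21
Result: (1/15)/(u - 5) + (1/35)/(u + 5) - (2/21)/(u - 2)


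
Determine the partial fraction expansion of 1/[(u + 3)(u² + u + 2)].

Cover-up at u = -3: A = 1/((-3)² + 1·(-3) + 2) = 1/8. Then B = -A = -1/8, C = -A·(1 - 3) = 1/4
Result: (1/8)/(u + 3) - ((1/8)u - 1/4)/(u² + u + 2)


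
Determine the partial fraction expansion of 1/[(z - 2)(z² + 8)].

Cover-up at z = 2: α = 1/(2² + 8) = 1/12. Then β = -α = -1/12, γ = -α·(0 + 2) = -1/6
Result: (1/12)/(z - 2) - ((1/12)z + 1/6)/(z² + 8)


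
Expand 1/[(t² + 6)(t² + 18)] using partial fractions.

Coefficient matching gives P = R = 0, Q = 1/(18-6) = 1/12, S = -Q = -1/12
Result: (1/12)/(t² + 6) - (1/12)/(t² + 18)


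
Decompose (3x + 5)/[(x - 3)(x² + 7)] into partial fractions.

At x=3: A = (3·3 + 5)/(3² + 7) = 7/8. B = -A = -7/8, C = 3 - 3·A = 3/8
Result: (7/8)/(x - 3) - ((7/8)x - 3/8)/(x² + 7)


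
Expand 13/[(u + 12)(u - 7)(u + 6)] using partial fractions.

Using cover-up method: P = 13/114, Q = 1/19, R = -1/6
Result: (13/114)/(u + 12) + (1/19)/(u - 7) - (1/6)/(u + 6)


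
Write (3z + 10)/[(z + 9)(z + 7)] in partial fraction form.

At z=-9: P = (3·(-9) + 10)/(-9 + 7) = 17/2. At z=-7: Q = (3·(-7) + 10)/(-7 + 9) = -11/2
Result: (17/2)/(z + 9) - (11/2)/(z + 7)


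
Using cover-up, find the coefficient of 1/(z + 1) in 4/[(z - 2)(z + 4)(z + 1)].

Cover (z + 1), set z=-1: 4/[(-1 - 2)(-1 + 4)] = -4/9


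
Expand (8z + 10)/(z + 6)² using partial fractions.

(8z + 10) = α(z + 6) + β. At z = -6: β = 8·(-6) + 10 = -38. Coeff of z: α = 8
Result: 8/(z + 6) - 38/(z + 6)²


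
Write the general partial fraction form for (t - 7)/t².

Repeated linear factor: P/t + Q/t²


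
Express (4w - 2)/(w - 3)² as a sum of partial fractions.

(4w - 2) = α(w - 3) + β. At w = 3: β = 4·3 - 2 = 10. Coeff of w: α = 4
Result: 4/(w - 3) + 10/(w - 3)²


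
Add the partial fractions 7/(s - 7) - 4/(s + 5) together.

Common denominator (s - 7)(s + 5). Numerator: 7(s + 5) - 4(s - 7) = (7s + 35) - (4s - 28) = 3s + 63
Result: (3s + 63)/[(s - 7)(s + 5)]


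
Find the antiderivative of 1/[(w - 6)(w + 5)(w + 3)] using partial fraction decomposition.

Cover-up: P = 1/99, Q = 1/22, R = -1/18. Decomposition: (1/99)/(w - 6) + (1/22)/(w + 5) - (1/18)/(w + 3). Integrate each term: (1/99) ln|(w - 6)| + (1/22) ln|(w + 5)| - (1/18) ln|(w + 3)| + C


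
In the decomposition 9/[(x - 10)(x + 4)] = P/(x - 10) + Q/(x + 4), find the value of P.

Cover-up at x = 10: P = 9/(10 + 4) = 9/14


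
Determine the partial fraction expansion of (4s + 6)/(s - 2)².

(4s + 6) = P(s - 2) + Q. At s = 2: Q = 4·2 + 6 = 14. Coeff of s: P = 4
Result: 4/(s - 2) + 14/(s - 2)²


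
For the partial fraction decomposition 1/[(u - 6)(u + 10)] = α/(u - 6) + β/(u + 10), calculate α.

Cover-up at u = 6: α = 1/(6 + 10) = 1/16


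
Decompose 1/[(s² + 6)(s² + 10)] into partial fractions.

Coefficient matching gives P = R = 0, Q = 1/(10-6) = 1/4, S = -Q = -1/4
Result: (1/4)/(s² + 6) - (1/4)/(s² + 10)


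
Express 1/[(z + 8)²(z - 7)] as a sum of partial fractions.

Cover-up at z=7: R = 1/(7 + 8)² = 1/225. Cover-up at z=-8: Q = 1/(-8 - 7) = -1/15. Comparing z² coeff: P = -R = -1/225
Result: (-1/225)/(z + 8) - (1/15)/(z + 8)² + (1/225)/(z - 7)


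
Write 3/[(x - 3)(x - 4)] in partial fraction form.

3/(x - 3)(x - 4) = P/(x - 3) + Q/(x - 4). P = 3/(3 - 4) = -3, Q = 3/(4 - 3) = 3
Result: -3/(x - 3) + 3/(x - 4)


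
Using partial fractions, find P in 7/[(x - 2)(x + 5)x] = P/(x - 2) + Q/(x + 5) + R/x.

Cover-up at x = 2: P = 7/[(2 + 5)(2 - 0)] = 7/[(7)(2)] = 7/14 = 1/2


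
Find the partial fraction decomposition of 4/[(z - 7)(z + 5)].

4/(z - 7)(z + 5) = A/(z - 7) + B/(z + 5). A = 4/(7 + 5) = 1/3, B = 4/(-5 - 7) = -1/3
Result: (1/3)/(z - 7) - (1/3)/(z + 5)


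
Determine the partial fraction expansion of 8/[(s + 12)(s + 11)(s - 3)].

Using cover-up method: A = 8/15, B = -4/7, C = 4/105
Result: (8/15)/(s + 12) - (4/7)/(s + 11) + (4/105)/(s - 3)


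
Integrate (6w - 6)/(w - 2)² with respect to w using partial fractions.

Decompose: α = 6, β = 6·2 - 6 = 6, so (6w - 6)/(w - 2)² = 6/(w - 2) + 6/(w - 2)². Integrate: ∫ α/(w - 2) dw = 6 ln|(w - 2)|; ∫ β/(w - 2)² dw = -6/(w - 2). Sum: 6 ln|(w - 2)| - 6/(w - 2) + C


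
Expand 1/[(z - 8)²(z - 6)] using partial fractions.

Cover-up at z=6: C = 1/(6 - 8)² = 1/4. Cover-up at z=8: B = 1/(8 - 6) = 1/2. Comparing z² coeff: A = -C = -1/4
Result: (-1/4)/(z - 8) + (1/2)/(z - 8)² + (1/4)/(z - 6)


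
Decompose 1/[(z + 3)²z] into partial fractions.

Cover-up at z=0: γ = 1/(0 + 3)² = 1/9. Cover-up at z=-3: β = 1/(-3 - 0) = -1/3. Comparing z² coeff: α = -γ = -1/9
Result: (-1/9)/(z + 3) - (1/3)/(z + 3)² + (1/9)/z


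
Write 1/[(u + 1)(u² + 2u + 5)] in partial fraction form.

Cover-up at u = -1: A = 1/((-1)² + 2·(-1) + 5) = 1/4. Then B = -A = -1/4, C = -A·(2 - 1) = -1/4
Result: (1/4)/(u + 1) - ((1/4)u + 1/4)/(u² + 2u + 5)


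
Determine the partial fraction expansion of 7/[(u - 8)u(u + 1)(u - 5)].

Using Heaviside cover-up: (7/216)/(u - 8) + (7/40)/u - (7/54)/(u + 1) - (7/90)/(u - 5)


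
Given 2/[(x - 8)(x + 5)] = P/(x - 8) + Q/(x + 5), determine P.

Cover-up at x = 8: P = 2/(8 + 5) = 2/13


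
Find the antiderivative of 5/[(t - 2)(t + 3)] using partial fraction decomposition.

Decompose: 5/[(t - 2)(t + 3)] = 1/(t - 2) - 1/(t + 3). Integrate each term: ln|(t - 2)| - ln|(t + 3)| + C


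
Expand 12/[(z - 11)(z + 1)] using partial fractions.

12/(z - 11)(z + 1) = P/(z - 11) + Q/(z + 1). P = 12/(11 + 1) = 1, Q = 12/(-1 - 11) = -1
Result: 1/(z - 11) - 1/(z + 1)


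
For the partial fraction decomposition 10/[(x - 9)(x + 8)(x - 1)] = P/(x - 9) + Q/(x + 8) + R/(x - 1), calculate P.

Cover-up at x = 9: P = 10/[(9 + 8)(9 - 1)] = 10/[(17)(8)] = 10/136 = 5/68


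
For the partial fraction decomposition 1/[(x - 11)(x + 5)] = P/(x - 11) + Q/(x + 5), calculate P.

Cover-up at x = 11: P = 1/(11 + 5) = 1/16


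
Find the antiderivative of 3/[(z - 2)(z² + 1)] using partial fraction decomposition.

Cover-up at z=2: A = 3/(2²+1) = 3/5. Coeff matching: B = -3/5, C = -6/5. Decomposition: (3/5)/(z - 2) - ((3/5)z + 6/5)/(z² + 1). Integrate: linear → ln, quadratic → (1/2)ln + arctan: (3/5) ln|(z - 2)| - (3/10) ln(z² + 1) - (6/5) arctan(z) + C


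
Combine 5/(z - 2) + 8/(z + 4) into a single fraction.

Common denominator (z - 2)(z + 4). Numerator: 5(z + 4) + 8(z - 2) = (5z + 20) + (8z - 16) = 13z + 4
Result: (13z + 4)/[(z - 2)(z + 4)]


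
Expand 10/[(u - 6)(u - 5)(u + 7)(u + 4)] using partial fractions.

Using Heaviside cover-up: (1/13)/(u - 6) - (5/54)/(u - 5) - (5/234)/(u + 7) + (1/27)/(u + 4)


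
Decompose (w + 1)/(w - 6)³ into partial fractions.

(w + 1) = α(w - 6)² + β(w - 6) + γ. At w = 6: γ = 1·6 + 1 = 7. Coefficients: α = 0, β = 1
Result: 1/(w - 6)² + 7/(w - 6)³


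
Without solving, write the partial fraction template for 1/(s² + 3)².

Repeated quadratic factor: (αs + β)/(s² + 3) + (γs + δ)/(s² + 3)²


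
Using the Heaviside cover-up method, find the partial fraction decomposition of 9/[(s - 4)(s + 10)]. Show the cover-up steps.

Cover (s - 4): set s=4, get P = 9/(4 + 10) = 9/14. Cover (s + 10): set s=-10, get Q = 9/(-10 - 4) = -9/14.
Result: (9/14)/(s - 4) - (9/14)/(s + 10)


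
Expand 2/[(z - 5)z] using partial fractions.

2/(z - 5)z = α/(z - 5) + β/z. α = 2/(5 - 0) = 2/5, β = 2/(0 - 5) = -2/5
Result: (2/5)/(z - 5) - (2/5)/z


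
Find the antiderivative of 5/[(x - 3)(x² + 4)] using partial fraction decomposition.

Cover-up at x=3: P = 5/(3²+4) = 5/13. Coeff matching: Q = -5/13, R = -15/13. Decomposition: (5/13)/(x - 3) - ((5/13)x + 15/13)/(x² + 4). Integrate: linear → ln, quadratic → (1/2)ln + arctan: (5/13) ln|(x - 3)| - (5/26) ln(x² + 4) - (15/26) arctan(x/2) + C


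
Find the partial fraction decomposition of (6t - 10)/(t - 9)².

(6t - 10) = A(t - 9) + B. At t = 9: B = 6·9 - 10 = 44. Coeff of t: A = 6
Result: 6/(t - 9) + 44/(t - 9)²


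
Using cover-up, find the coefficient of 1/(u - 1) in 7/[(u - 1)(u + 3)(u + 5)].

Cover (u - 1), set u=1: 7/[(1 + 3)(1 + 5)] = 7/24


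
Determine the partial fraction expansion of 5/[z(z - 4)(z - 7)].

Using cover-up method: α = 5/28, β = -5/12, γ = 5/21
Result: (5/28)/z - (5/12)/(z - 4) + (5/21)/(z - 7)


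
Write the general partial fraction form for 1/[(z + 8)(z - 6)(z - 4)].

Three distinct linear factors: A/(z + 8) + B/(z - 6) + C/(z - 4)


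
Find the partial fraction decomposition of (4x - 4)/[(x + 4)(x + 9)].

At x=-4: α = (4·(-4) - 4)/(-4 + 9) = -4. At x=-9: β = (4·(-9) - 4)/(-9 + 4) = 8
Result: -4/(x + 4) + 8/(x + 9)


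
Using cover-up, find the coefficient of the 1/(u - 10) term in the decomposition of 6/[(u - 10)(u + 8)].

Cover (u - 10), set u=10: 6/((u + 8) at u=10) = 6/(18) = 1/3


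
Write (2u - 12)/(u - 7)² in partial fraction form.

(2u - 12) = P(u - 7) + Q. At u = 7: Q = 2·7 - 12 = 2. Coeff of u: P = 2
Result: 2/(u - 7) + 2/(u - 7)²


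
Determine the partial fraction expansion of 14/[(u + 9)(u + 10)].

14/(u + 9)(u + 10) = α/(u + 9) + β/(u + 10). α = 14/(-9 + 10) = 14, β = 14/(-10 + 9) = -14
Result: 14/(u + 9) - 14/(u + 10)


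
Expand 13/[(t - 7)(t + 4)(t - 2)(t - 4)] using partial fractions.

Using Heaviside cover-up: (13/165)/(t - 7) - (13/528)/(t + 4) + (13/60)/(t - 2) - (13/48)/(t - 4)


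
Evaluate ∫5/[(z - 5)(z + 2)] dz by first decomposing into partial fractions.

Decompose: 5/[(z - 5)(z + 2)] = (5/7)/(z - 5) - (5/7)/(z + 2). Integrate each term: (5/7) ln|(z - 5)| - (5/7) ln|(z + 2)| + C


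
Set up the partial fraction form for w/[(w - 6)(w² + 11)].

Linear + irreducible quadratic: α/(w - 6) + (βw + γ)/(w² + 11)


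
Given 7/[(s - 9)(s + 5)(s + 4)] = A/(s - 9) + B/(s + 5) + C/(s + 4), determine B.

Cover-up at s = -5: B = 7/[(-5 - 9)(-5 + 4)] = 7/[(-14)(-1)] = 7/14 = 1/2


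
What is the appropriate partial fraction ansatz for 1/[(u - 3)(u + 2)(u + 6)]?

Three distinct linear factors: P/(u - 3) + Q/(u + 2) + R/(u + 6)


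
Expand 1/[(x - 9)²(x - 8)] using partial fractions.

Cover-up at x=8: γ = 1/(8 - 9)² = 1. Cover-up at x=9: β = 1/(9 - 8) = 1. Comparing x² coeff: α = -γ = -1
Result: -1/(x - 9) + 1/(x - 9)² + 1/(x - 8)


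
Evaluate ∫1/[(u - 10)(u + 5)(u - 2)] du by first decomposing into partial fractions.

Cover-up: P = 1/120, Q = 1/105, R = -1/56. Decomposition: (1/120)/(u - 10) + (1/105)/(u + 5) - (1/56)/(u - 2). Integrate each term: (1/120) ln|(u - 10)| + (1/105) ln|(u + 5)| - (1/56) ln|(u - 2)| + C


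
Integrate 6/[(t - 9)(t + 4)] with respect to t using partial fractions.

Decompose: 6/[(t - 9)(t + 4)] = (6/13)/(t - 9) - (6/13)/(t + 4). Integrate each term: (6/13) ln|(t - 9)| - (6/13) ln|(t + 4)| + C


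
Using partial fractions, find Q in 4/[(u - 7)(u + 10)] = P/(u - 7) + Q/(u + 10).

Cover-up at u = -10: Q = 4/(-10 - 7) = -4/17


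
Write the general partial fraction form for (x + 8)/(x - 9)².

Repeated linear factor: α/(x - 9) + β/(x - 9)²


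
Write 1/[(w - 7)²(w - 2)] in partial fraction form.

Cover-up at w=2: γ = 1/(2 - 7)² = 1/25. Cover-up at w=7: β = 1/(7 - 2) = 1/5. Comparing w² coeff: α = -γ = -1/25
Result: (-1/25)/(w - 7) + (1/5)/(w - 7)² + (1/25)/(w - 2)


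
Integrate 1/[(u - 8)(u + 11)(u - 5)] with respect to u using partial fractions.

Cover-up: α = 1/57, β = 1/304, γ = -1/48. Decomposition: (1/57)/(u - 8) + (1/304)/(u + 11) - (1/48)/(u - 5). Integrate each term: (1/57) ln|(u - 8)| + (1/304) ln|(u + 11)| - (1/48) ln|(u - 5)| + C


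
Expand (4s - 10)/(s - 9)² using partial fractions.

(4s - 10) = A(s - 9) + B. At s = 9: B = 4·9 - 10 = 26. Coeff of s: A = 4
Result: 4/(s - 9) + 26/(s - 9)²


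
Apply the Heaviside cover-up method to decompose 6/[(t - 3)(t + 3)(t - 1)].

Cover (t - 3), t=3: α = 6/[(3 + 3)(3 - 1)] = 1/2. Cover (t + 3), t=-3: β = 6/[(-3 - 3)(-3 - 1)] = 1/4. Cover (t - 1), t=1: γ = 6/[(1 - 3)(1 + 3)] = -3/4.
Result: (1/2)/(t - 3) + (1/4)/(t + 3) - (3/4)/(t - 1)


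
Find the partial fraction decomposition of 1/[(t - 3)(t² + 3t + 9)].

Cover-up at t = 3: α = 1/(3² + 3·3 + 9) = 1/27. Then β = -α = -1/27, γ = -α·(3 + 3) = -2/9
Result: (1/27)/(t - 3) - ((1/27)t + 2/9)/(t² + 3t + 9)


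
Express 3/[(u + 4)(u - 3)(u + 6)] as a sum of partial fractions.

Using cover-up method: α = -3/14, β = 1/21, γ = 1/6
Result: (-3/14)/(u + 4) + (1/21)/(u - 3) + (1/6)/(u + 6)


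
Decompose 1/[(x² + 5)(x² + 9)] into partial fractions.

Coefficient matching gives A = C = 0, B = 1/(9-5) = 1/4, D = -B = -1/4
Result: (1/4)/(x² + 5) - (1/4)/(x² + 9)


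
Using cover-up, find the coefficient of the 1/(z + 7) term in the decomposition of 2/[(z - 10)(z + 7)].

Cover (z + 7), set z=-7: 2/((z - 10) at z=-7) = 2/(-17) = -2/17


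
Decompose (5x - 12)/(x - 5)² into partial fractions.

(5x - 12) = A(x - 5) + B. At x = 5: B = 5·5 - 12 = 13. Coeff of x: A = 5
Result: 5/(x - 5) + 13/(x - 5)²


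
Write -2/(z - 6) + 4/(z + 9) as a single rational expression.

Common denominator (z - 6)(z + 9). Numerator: -2(z + 9) + 4(z - 6) = (-2z - 18) + (4z - 24) = 2z - 42
Result: (2z - 42)/[(z - 6)(z + 9)]


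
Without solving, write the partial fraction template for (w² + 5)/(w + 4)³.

Repeated linear factor (power 3): α/(w + 4) + β/(w + 4)² + γ/(w + 4)³


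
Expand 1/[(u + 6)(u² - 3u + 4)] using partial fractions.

Cover-up at u = -6: A = 1/((-6)² - 3·(-6) + 4) = 1/58. Then B = -A = -1/58, C = -A·(-3 - 6) = 9/58
Result: (1/58)/(u + 6) - ((1/58)u - 9/58)/(u² - 3u + 4)


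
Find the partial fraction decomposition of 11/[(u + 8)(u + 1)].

11/(u + 8)(u + 1) = α/(u + 8) + β/(u + 1). α = 11/(-8 + 1) = -11/7, β = 11/(-1 + 8) = 11/7
Result: (-11/7)/(u + 8) + (11/7)/(u + 1)


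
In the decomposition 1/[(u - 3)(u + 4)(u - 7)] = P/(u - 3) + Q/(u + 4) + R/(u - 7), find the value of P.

Cover-up at u = 3: P = 1/[(3 + 4)(3 - 7)] = 1/[(7)(-4)] = -1/28


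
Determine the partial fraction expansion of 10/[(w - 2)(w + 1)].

10/(w - 2)(w + 1) = α/(w - 2) + β/(w + 1). α = 10/(2 + 1) = 10/3, β = 10/(-1 - 2) = -10/3
Result: (10/3)/(w - 2) - (10/3)/(w + 1)


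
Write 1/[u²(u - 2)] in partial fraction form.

Cover-up at u=2: C = 1/(2 - 0)² = 1/4. Cover-up at u=0: B = 1/(0 - 2) = -1/2. Comparing u² coeff: A = -C = -1/4
Result: (-1/4)/u - (1/2)/u² + (1/4)/(u - 2)


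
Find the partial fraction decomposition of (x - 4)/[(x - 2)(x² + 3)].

At x=2: P = (1·2 - 4)/(2² + 3) = -2/7. Q = -P = 2/7, R = 1 - 2·P = 11/7
Result: (-2/7)/(x - 2) + ((2/7)x + 11/7)/(x² + 3)


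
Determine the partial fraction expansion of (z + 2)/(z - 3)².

(z + 2) = P(z - 3) + Q. At z = 3: Q = 1·3 + 2 = 5. Coeff of z: P = 1
Result: 1/(z - 3) + 5/(z - 3)²


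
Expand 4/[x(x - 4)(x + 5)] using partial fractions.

Using cover-up method: A = -1/5, B = 1/9, C = 4/45
Result: (-1/5)/x + (1/9)/(x - 4) + (4/45)/(x + 5)
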